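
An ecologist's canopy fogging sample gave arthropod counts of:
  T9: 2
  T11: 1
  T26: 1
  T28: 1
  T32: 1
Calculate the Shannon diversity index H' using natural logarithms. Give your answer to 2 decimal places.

1.56

Total N = 2+1+1+1+1 = 6, so the proportions are 0.3333, 0.1667, 0.1667, 0.1667, 0.1667 (working shown to 4 dp, full precision carried).
Each pᵢ ln pᵢ term: 0.3333×(-1.0986)=-0.3662, 0.1667×(-1.7918)=-0.2986, 0.1667×(-1.7918)=-0.2986, 0.1667×(-1.7918)=-0.2986, 0.1667×(-1.7918)=-0.2986.
Sum = -1.5607, so H' = 1.56.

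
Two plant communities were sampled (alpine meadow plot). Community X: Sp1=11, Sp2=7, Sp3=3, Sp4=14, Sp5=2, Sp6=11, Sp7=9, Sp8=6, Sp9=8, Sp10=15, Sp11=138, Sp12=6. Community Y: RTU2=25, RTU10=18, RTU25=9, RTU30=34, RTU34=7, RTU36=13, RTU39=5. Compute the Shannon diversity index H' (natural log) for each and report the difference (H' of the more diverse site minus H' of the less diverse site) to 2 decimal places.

Community X: N=230, proportions 0.0478, 0.0304, 0.013, 0.0609, 0.0087, 0.0478, 0.0391, 0.0261, 0.0348, 0.0652, 0.6, 0.0261, giving H' = 1.5837 (working shown to 4 dp, full precision carried).
Community Y: N=111, proportions 0.2252, 0.1622, 0.0811, 0.3063, 0.0631, 0.1171, 0.045, giving H' = 1.7619.
Difference = |1.5837 − 1.7619| = 0.1782, i.e. 0.18 to 2 decimal places.

0.18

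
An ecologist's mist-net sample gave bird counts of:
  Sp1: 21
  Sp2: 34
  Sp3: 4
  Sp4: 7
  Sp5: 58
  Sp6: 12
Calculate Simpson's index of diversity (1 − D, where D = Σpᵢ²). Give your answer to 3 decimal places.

0.720

Total N = 21+34+4+7+58+12 = 136, so the proportions are 0.15441, 0.25, 0.02941, 0.05147, 0.42647, 0.08824 (working shown to 5 dp, full precision carried).
D = 0.15441² + 0.25² + 0.02941² + 0.05147² + 0.42647² + 0.08824² = 0.02384 + 0.06250 + 0.00087 + 0.00265 + 0.18188 + 0.00779 = 0.27952.
So 1 − D = 0.72048, i.e. 0.720 to 3 decimal places.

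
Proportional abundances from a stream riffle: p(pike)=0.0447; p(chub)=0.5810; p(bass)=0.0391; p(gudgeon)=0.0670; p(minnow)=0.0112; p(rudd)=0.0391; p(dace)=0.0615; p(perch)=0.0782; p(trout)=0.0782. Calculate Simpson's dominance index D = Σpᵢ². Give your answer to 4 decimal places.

D = 0.0447² + 0.581² + 0.0391² + 0.067² + 0.0112² + 0.0391² + 0.0615² + 0.0782² + 0.0782² = 0.001998 + 0.337561 + 0.001529 + 0.004489 + 0.000125 + 0.001529 + 0.003782 + 0.006115 + 0.006115 = 0.363244 (working shown to 6 dp, full precision carried).
To 4 decimal places, D = 0.3632.

0.3632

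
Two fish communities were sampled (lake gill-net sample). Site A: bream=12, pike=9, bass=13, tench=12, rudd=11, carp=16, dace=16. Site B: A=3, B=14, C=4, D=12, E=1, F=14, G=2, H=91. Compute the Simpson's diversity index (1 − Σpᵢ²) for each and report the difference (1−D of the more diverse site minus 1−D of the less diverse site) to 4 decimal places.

Site A: N=89, proportions 0.134831, 0.101124, 0.146067, 0.134831, 0.123596, 0.179775, 0.179775, giving 1−D = 0.852165 (working shown to 6 dp, full precision carried).
Site B: N=141, proportions 0.021277, 0.099291, 0.028369, 0.085106, 0.007092, 0.099291, 0.014184, 0.64539, giving 1−D = 0.555002.
Difference = |0.852165 − 0.555002| = 0.297163, i.e. 0.2972 to 4 decimal places.

0.2972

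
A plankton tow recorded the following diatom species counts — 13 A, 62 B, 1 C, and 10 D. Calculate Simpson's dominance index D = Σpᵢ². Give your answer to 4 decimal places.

0.5562

Total N = 13+62+1+10 = 86, so the proportions are 0.151163, 0.72093, 0.011628, 0.116279 (working shown to 6 dp, full precision carried).
D = 0.151163² + 0.72093² + 0.011628² + 0.116279² = 0.022850 + 0.519740 + 0.000135 + 0.013521 = 0.556247.
To 4 decimal places, D = 0.5562.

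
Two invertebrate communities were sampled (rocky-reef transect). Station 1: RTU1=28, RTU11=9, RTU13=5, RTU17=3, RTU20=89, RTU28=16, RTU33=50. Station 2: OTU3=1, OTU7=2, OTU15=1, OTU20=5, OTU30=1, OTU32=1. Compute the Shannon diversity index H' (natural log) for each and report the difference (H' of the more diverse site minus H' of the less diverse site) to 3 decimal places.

Station 1: N=200, proportions 0.14, 0.045, 0.025, 0.015, 0.445, 0.08, 0.25, giving H' = 1.478962463 (working shown to 9 dp, full precision carried).
Station 2: N=11, proportions 0.090909091, 0.181818182, 0.090909091, 0.454545455, 0.090909091, 0.090909091, giving H' = 1.540305825.
Difference = |1.478962463 − 1.540305825| = 0.061343362, i.e. 0.061 to 3 decimal places.

0.061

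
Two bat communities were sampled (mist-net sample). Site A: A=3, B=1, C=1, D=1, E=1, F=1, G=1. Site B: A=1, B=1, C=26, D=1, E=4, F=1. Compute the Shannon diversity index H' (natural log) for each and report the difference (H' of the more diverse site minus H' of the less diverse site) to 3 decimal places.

0.959

Site A: N=9, proportions 0.33333, 0.11111, 0.11111, 0.11111, 0.11111, 0.11111, 0.11111, giving H' = 1.83102 (working shown to 5 dp, full precision carried).
Site B: N=34, proportions 0.02941, 0.02941, 0.76471, 0.02941, 0.11765, 0.02941, giving H' = 0.87178.
Difference = |1.83102 − 0.87178| = 0.95924, i.e. 0.959 to 3 decimal places.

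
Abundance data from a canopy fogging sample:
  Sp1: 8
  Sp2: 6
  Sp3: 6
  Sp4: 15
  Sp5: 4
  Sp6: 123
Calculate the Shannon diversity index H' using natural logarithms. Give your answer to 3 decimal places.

0.914

Total N = 8+6+6+15+4+123 = 162, so the proportions are 0.04938, 0.03704, 0.03704, 0.09259, 0.02469, 0.75926 (working shown to 5 dp, full precision carried).
Each pᵢ ln pᵢ term: 0.04938×(-3.00815)=-0.14855, 0.03704×(-3.29584)=-0.12207, 0.03704×(-3.29584)=-0.12207, 0.09259×(-2.37955)=-0.22033, 0.02469×(-3.70130)=-0.09139, 0.75926×(-0.27541)=-0.20911.
Sum = -0.91351, so H' = 0.914.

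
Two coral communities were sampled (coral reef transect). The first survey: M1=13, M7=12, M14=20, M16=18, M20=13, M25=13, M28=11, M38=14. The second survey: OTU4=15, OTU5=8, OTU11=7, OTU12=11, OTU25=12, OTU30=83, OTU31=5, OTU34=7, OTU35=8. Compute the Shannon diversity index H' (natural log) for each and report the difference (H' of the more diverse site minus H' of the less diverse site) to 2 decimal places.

0.42

The first survey: N=114, proportions 0.114, 0.1053, 0.1754, 0.1579, 0.114, 0.114, 0.0965, 0.1228, giving H' = 2.0597 (working shown to 4 dp, full precision carried).
The second survey: N=156, proportions 0.0962, 0.0513, 0.0449, 0.0705, 0.0769, 0.5321, 0.0321, 0.0449, 0.0513, giving H' = 1.6387.
Difference = |2.0597 − 1.6387| = 0.4210, i.e. 0.42 to 2 decimal places.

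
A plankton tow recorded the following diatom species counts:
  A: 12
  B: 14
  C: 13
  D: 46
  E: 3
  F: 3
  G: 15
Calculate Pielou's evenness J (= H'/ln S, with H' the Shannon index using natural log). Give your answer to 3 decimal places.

Total N = 12+14+13+46+3+3+15 = 106, so the proportions are 0.11321, 0.13208, 0.12264, 0.43396, 0.0283, 0.0283, 0.14151 (working shown to 5 dp, full precision carried).
H' = −Σ pᵢ ln pᵢ = −((-0.24663) + (-0.26737) + (-0.25736) + (-0.36227) + (-0.10089) + (-0.10089) + (-0.27671)) = 1.61212.
With S = 7 species, ln S = 1.94591, so J = 1.61212/1.94591 = 0.82847, i.e. 0.828 to 3 decimal places.

0.828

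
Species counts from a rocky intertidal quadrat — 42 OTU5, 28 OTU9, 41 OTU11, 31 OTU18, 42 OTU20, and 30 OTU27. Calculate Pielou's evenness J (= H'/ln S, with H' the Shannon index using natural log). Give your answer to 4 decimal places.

Total N = 42+28+41+31+42+30 = 214, so the proportions are 0.196262, 0.130841, 0.191589, 0.14486, 0.196262, 0.140187 (working shown to 6 dp, full precision carried).
H' = −Σ pᵢ ln pᵢ = −((-0.319574) + (-0.266101) + (-0.316582) + (-0.279868) + (-0.319574) + (-0.275436)) = 1.777135.
With S = 6 species, ln S = 1.791759, so J = 1.777135/1.791759 = 0.991838, i.e. 0.9918 to 4 decimal places.

0.9918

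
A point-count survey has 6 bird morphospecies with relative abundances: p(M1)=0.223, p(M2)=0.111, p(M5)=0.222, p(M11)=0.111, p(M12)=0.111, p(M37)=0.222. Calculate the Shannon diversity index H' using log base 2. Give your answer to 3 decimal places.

Each pᵢ log₂ pᵢ term (working shown to 5 dp, full precision carried): 0.223×(-2.16488)=-0.48277, 0.111×(-3.17137)=-0.35202, 0.222×(-2.17137)=-0.48204, 0.111×(-3.17137)=-0.35202, 0.111×(-3.17137)=-0.35202, 0.222×(-2.17137)=-0.48204.
Sum = -2.50292, so H' = 2.503.

2.503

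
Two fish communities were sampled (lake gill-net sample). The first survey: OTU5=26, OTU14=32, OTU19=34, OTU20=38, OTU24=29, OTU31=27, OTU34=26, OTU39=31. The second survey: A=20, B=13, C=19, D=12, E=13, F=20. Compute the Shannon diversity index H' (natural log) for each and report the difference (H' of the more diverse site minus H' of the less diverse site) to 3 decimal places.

0.303

The first survey: N=243, proportions 0.107, 0.13169, 0.13992, 0.15638, 0.11934, 0.11111, 0.107, 0.12757, giving H' = 2.07108 (working shown to 5 dp, full precision carried).
The second survey: N=97, proportions 0.20619, 0.13402, 0.19588, 0.12371, 0.13402, 0.20619, giving H' = 1.76769.
Difference = |2.07108 − 1.76769| = 0.30339, i.e. 0.303 to 3 decimal places.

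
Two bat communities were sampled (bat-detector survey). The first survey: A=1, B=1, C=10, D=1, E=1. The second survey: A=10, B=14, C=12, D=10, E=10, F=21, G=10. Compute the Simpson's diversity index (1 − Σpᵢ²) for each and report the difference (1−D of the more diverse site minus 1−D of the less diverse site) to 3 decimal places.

0.375

The first survey: N=14, proportions 0.07143, 0.07143, 0.71429, 0.07143, 0.07143, giving 1−D = 0.46939 (working shown to 5 dp, full precision carried).
The second survey: N=87, proportions 0.11494, 0.16092, 0.13793, 0.11494, 0.11494, 0.24138, 0.11494, giving 1−D = 0.84397.
Difference = |0.46939 − 0.84397| = 0.37458, i.e. 0.375 to 3 decimal places.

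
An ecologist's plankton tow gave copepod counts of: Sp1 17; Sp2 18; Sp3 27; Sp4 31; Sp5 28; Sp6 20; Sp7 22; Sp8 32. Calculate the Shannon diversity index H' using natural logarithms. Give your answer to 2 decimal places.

2.05

Total N = 17+18+27+31+28+20+22+32 = 195, so the proportions are 0.0872, 0.0923, 0.1385, 0.159, 0.1436, 0.1026, 0.1128, 0.1641 (working shown to 4 dp, full precision carried).
Each pᵢ ln pᵢ term: 0.0872×(-2.4398)=-0.2127, 0.0923×(-2.3826)=-0.2199, 0.1385×(-1.9772)=-0.2738, 0.159×(-1.8390)=-0.2924, 0.1436×(-1.9408)=-0.2787, 0.1026×(-2.2773)=-0.2336, 0.1128×(-2.1820)=-0.2462, 0.1641×(-1.8073)=-0.2966.
Sum = -2.0537, so H' = 2.05.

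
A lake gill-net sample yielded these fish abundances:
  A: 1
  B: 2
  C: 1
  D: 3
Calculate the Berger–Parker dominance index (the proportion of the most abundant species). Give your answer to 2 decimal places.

Total N = 1+2+1+3 = 7, so the proportions are 0.1429, 0.2857, 0.1429, 0.4286 (working shown to 4 dp, full precision carried).
The largest proportion is 0.4286, i.e. d = 0.43 to 2 decimal places.

0.43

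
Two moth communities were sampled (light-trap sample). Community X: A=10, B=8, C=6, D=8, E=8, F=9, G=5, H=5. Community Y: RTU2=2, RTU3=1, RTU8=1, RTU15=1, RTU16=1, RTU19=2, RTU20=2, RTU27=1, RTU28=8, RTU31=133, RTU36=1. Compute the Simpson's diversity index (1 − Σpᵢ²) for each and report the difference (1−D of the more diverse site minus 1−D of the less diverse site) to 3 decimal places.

Community X: N=59, proportions 0.16949, 0.13559, 0.10169, 0.13559, 0.13559, 0.15254, 0.08475, 0.08475, giving 1−D = 0.86814 (working shown to 5 dp, full precision carried).
Community Y: N=153, proportions 0.01307, 0.00654, 0.00654, 0.00654, 0.00654, 0.01307, 0.01307, 0.00654, 0.05229, 0.86928, 0.00654, giving 1−D = 0.24085.
Difference = |0.86814 − 0.24085| = 0.62729, i.e. 0.627 to 3 decimal places.

0.627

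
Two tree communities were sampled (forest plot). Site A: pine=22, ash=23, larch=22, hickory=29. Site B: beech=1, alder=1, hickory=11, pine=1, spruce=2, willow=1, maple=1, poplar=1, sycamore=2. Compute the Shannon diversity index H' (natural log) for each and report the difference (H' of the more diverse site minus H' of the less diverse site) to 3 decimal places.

Site A: N=96, proportions 0.22917, 0.23958, 0.22917, 0.30208, giving H' = 1.37920 (working shown to 5 dp, full precision carried).
Site B: N=21, proportions 0.04762, 0.04762, 0.52381, 0.04762, 0.09524, 0.04762, 0.04762, 0.04762, 0.09524, giving H' = 1.65645.
Difference = |1.37920 − 1.65645| = 0.27725, i.e. 0.277 to 3 decimal places.

0.277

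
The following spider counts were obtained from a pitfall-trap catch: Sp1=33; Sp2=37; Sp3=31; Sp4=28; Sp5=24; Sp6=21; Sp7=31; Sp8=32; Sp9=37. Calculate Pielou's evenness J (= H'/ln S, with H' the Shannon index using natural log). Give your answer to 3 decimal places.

0.993

Total N = 33+37+31+28+24+21+31+32+37 = 274, so the proportions are 0.12044, 0.13504, 0.11314, 0.10219, 0.08759, 0.07664, 0.11314, 0.11679, 0.13504 (working shown to 5 dp, full precision carried).
H' = −Σ pᵢ ln pᵢ = −((-0.25492) + (-0.27037) + (-0.24655) + (-0.23309) + (-0.21329) + (-0.19686) + (-0.24655) + (-0.25079) + (-0.27037)) = 2.18279.
With S = 9 species, ln S = 2.19722, so J = 2.18279/2.19722 = 0.99343, i.e. 0.993 to 3 decimal places.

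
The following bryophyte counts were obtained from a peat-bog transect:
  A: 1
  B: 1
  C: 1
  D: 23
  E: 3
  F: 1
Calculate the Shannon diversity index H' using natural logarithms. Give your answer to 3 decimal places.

0.887

Total N = 1+1+1+23+3+1 = 30, so the proportions are 0.03333, 0.03333, 0.03333, 0.76667, 0.1, 0.03333 (working shown to 5 dp, full precision carried).
Each pᵢ ln pᵢ term: 0.03333×(-3.40120)=-0.11337, 0.03333×(-3.40120)=-0.11337, 0.03333×(-3.40120)=-0.11337, 0.76667×(-0.26570)=-0.20371, 0.1×(-2.30259)=-0.23026, 0.03333×(-3.40120)=-0.11337.
Sum = -0.88746, so H' = 0.887.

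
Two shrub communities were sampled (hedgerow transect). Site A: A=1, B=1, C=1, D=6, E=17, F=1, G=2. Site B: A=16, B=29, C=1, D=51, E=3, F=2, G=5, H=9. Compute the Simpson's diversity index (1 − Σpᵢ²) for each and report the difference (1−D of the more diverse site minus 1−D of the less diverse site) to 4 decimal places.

0.1122

Site A: N=29, proportions 0.0344828, 0.0344828, 0.0344828, 0.2068966, 0.5862069, 0.0344828, 0.0689655, giving 1−D = 0.6040428 (working shown to 7 dp, full precision carried).
Site B: N=116, proportions 0.137931, 0.25, 0.0086207, 0.4396552, 0.0258621, 0.0172414, 0.0431034, 0.0775862, giving 1−D = 0.7162604.
Difference = |0.6040428 − 0.7162604| = 0.1122176, i.e. 0.1122 to 4 decimal places.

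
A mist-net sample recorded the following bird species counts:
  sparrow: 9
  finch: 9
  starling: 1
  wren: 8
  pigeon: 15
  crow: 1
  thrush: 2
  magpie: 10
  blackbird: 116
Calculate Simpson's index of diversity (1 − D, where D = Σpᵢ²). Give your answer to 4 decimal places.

0.5208

Total N = 9+9+1+8+15+1+2+10+116 = 171, so the proportions are 0.052632, 0.052632, 0.005848, 0.046784, 0.087719, 0.005848, 0.011696, 0.05848, 0.678363 (working shown to 6 dp, full precision carried).
D = 0.052632² + 0.052632² + 0.005848² + 0.046784² + 0.087719² + 0.005848² + 0.011696² + 0.05848² + 0.678363² = 0.002770 + 0.002770 + 0.000034 + 0.002189 + 0.007695 + 0.000034 + 0.000137 + 0.003420 + 0.460176 = 0.479224.
So 1 − D = 0.520776, i.e. 0.5208 to 4 decimal places.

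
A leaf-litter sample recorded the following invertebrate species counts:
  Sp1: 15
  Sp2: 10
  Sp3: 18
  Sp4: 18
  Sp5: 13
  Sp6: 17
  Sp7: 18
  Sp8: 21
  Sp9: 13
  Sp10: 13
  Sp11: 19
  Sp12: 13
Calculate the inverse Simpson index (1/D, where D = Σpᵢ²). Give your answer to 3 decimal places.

11.535

Total N = 15+10+18+18+13+17+18+21+13+13+19+13 = 188, so the proportions are 0.07978723, 0.05319149, 0.09574468, 0.09574468, 0.06914894, 0.09042553, 0.09574468, 0.11170213, 0.06914894, 0.06914894, 0.10106383, 0.06914894 (working shown to 8 dp, full precision carried).
D = 0.07978723² + 0.05319149² + 0.09574468² + 0.09574468² + 0.06914894² + 0.09042553² + 0.09574468² + 0.11170213² + 0.06914894² + 0.06914894² + 0.10106383² + 0.06914894² = 0.00636600 + 0.00282933 + 0.00916704 + 0.00916704 + 0.00478158 + 0.00817678 + 0.00916704 + 0.01247737 + 0.00478158 + 0.00478158 + 0.01021390 + 0.00478158 = 0.08669081.
So 1/D = 11.53525, i.e. 11.535 to 3 decimal places.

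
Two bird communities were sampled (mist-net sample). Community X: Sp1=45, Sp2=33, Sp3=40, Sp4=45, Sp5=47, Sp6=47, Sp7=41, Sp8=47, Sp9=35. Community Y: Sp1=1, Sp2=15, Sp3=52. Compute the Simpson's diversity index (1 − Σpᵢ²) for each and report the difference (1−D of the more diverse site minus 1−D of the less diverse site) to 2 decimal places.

0.52

Community X: N=380, proportions 0.1184, 0.0868, 0.1053, 0.1184, 0.1237, 0.1237, 0.1079, 0.1237, 0.0921, giving 1−D = 0.8873 (working shown to 4 dp, full precision carried).
Community Y: N=68, proportions 0.0147, 0.2206, 0.7647, giving 1−D = 0.3663.
Difference = |0.8873 − 0.3663| = 0.5210, i.e. 0.52 to 2 decimal places.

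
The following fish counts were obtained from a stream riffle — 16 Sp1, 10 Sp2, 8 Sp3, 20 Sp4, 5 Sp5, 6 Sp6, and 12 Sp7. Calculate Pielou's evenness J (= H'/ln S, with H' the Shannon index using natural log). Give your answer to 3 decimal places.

Total N = 16+10+8+20+5+6+12 = 77, so the proportions are 0.20779, 0.12987, 0.1039, 0.25974, 0.06494, 0.07792, 0.15584 (working shown to 5 dp, full precision carried).
H' = −Σ pᵢ ln pᵢ = −((-0.32649) + (-0.26509) + (-0.23526) + (-0.35015) + (-0.17756) + (-0.19886) + (-0.28970)) = 1.84310.
With S = 7 species, ln S = 1.94591, so J = 1.84310/1.94591 = 0.94717, i.e. 0.947 to 3 decimal places.

0.947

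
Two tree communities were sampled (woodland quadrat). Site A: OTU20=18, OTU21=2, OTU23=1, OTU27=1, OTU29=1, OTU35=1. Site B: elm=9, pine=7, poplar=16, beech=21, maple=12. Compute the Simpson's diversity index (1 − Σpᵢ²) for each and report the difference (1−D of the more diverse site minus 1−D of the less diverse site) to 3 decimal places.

0.347

Site A: N=24, proportions 0.75, 0.08333, 0.04167, 0.04167, 0.04167, 0.04167, giving 1−D = 0.42361 (working shown to 5 dp, full precision carried).
Site B: N=65, proportions 0.13846, 0.10769, 0.24615, 0.32308, 0.18462, giving 1−D = 0.77018.
Difference = |0.42361 − 0.77018| = 0.34657, i.e. 0.347 to 3 decimal places.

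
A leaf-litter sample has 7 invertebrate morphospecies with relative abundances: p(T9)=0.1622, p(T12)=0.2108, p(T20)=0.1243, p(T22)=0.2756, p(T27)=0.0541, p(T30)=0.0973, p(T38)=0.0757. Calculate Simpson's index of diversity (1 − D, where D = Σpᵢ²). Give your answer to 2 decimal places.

0.82

D = 0.1622² + 0.2108² + 0.1243² + 0.2756² + 0.0541² + 0.0973² + 0.0757² = 0.0263 + 0.0444 + 0.0155 + 0.0760 + 0.0029 + 0.0095 + 0.0057 = 0.1803 (working shown to 4 dp, full precision carried).
So 1 − D = 0.8197, i.e. 0.82 to 2 decimal places.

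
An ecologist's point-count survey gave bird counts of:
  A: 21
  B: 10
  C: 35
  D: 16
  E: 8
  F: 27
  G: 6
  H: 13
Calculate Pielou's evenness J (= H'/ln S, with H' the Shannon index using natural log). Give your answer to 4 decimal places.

0.9287

Total N = 21+10+35+16+8+27+6+13 = 136, so the proportions are 0.154412, 0.073529, 0.257353, 0.117647, 0.058824, 0.198529, 0.044118, 0.095588 (working shown to 6 dp, full precision carried).
H' = −Σ pᵢ ln pᵢ = −((-0.288462) + (-0.191917) + (-0.349307) + (-0.251772) + (-0.166660) + (-0.320986) + (-0.137687) + (-0.224413)) = 1.931203.
With S = 8 species, ln S = 2.079442, so J = 1.931203/2.079442 = 0.928712, i.e. 0.9287 to 4 decimal places.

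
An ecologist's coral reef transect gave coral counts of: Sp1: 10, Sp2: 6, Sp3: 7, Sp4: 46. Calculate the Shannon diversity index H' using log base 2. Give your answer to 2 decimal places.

1.44

Total N = 10+6+7+46 = 69, so the proportions are 0.1449, 0.087, 0.1014, 0.6667 (working shown to 4 dp, full precision carried).
Each pᵢ log₂ pᵢ term: 0.1449×(-2.7866)=-0.4039, 0.087×(-3.5236)=-0.3064, 0.1014×(-3.3012)=-0.3349, 0.6667×(-0.5850)=-0.3900.
Sum = -1.4351, so H' = 1.44.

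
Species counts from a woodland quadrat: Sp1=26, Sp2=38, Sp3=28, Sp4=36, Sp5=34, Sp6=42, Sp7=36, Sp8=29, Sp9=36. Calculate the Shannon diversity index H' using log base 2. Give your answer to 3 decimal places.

Total N = 26+38+28+36+34+42+36+29+36 = 305, so the proportions are 0.08525, 0.12459, 0.0918, 0.11803, 0.11148, 0.1377, 0.11803, 0.09508, 0.11803 (working shown to 5 dp, full precision carried).
Each pᵢ log₂ pᵢ term: 0.08525×(-3.55223)=-0.30281, 0.12459×(-3.00474)=-0.37436, 0.0918×(-3.44531)=-0.31629, 0.11803×(-3.08274)=-0.36386, 0.11148×(-3.16520)=-0.35284, 0.1377×(-2.86035)=-0.39388, 0.11803×(-3.08274)=-0.36386, 0.09508×(-3.39468)=-0.32277, 0.11803×(-3.08274)=-0.36386.
Sum = -3.15456, so H' = 3.155.

3.155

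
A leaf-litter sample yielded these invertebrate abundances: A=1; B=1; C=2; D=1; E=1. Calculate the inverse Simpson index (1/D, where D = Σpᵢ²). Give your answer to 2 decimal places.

Total N = 1+1+2+1+1 = 6, so the proportions are 0.166667, 0.166667, 0.333333, 0.166667, 0.166667 (working shown to 6 dp, full precision carried).
D = 0.166667² + 0.166667² + 0.333333² + 0.166667² + 0.166667² = 0.027778 + 0.027778 + 0.111111 + 0.027778 + 0.027778 = 0.222222.
So 1/D = 4.5000, i.e. 4.50 to 2 decimal places.

4.50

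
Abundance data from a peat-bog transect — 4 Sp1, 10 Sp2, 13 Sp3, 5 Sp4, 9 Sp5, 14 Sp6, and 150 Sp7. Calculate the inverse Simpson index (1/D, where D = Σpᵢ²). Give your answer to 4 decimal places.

Total N = 4+10+13+5+9+14+150 = 205, so the proportions are 0.0195122, 0.0487805, 0.0634146, 0.0243902, 0.0439024, 0.0682927, 0.7317073 (working shown to 7 dp, full precision carried).
D = 0.0195122² + 0.0487805² + 0.0634146² + 0.0243902² + 0.0439024² + 0.0682927² + 0.7317073² = 0.0003807 + 0.0023795 + 0.0040214 + 0.0005949 + 0.0019274 + 0.0046639 + 0.5353956 = 0.5493635.
So 1/D = 1.820288, i.e. 1.8203 to 4 decimal places.

1.8203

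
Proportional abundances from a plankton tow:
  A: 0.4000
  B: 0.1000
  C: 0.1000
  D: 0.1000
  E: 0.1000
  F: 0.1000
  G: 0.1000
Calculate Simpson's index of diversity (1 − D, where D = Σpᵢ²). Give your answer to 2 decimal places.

D = 0.4² + 0.1² + 0.1² + 0.1² + 0.1² + 0.1² + 0.1² = 0.1600 + 0.0100 + 0.0100 + 0.0100 + 0.0100 + 0.0100 + 0.0100 = 0.2200 (working shown to 4 dp, full precision carried).
So 1 − D = 0.7800, i.e. 0.78 to 2 decimal places.

0.78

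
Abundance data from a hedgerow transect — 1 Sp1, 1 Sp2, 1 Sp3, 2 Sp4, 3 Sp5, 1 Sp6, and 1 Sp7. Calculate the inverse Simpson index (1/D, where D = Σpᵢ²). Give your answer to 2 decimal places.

5.56

Total N = 1+1+1+2+3+1+1 = 10, so the proportions are 0.1, 0.1, 0.1, 0.2, 0.3, 0.1, 0.1 (working shown to 6 dp, full precision carried).
D = 0.1² + 0.1² + 0.1² + 0.2² + 0.3² + 0.1² + 0.1² = 0.010000 + 0.010000 + 0.010000 + 0.040000 + 0.090000 + 0.010000 + 0.010000 = 0.180000.
So 1/D = 5.5556, i.e. 5.56 to 2 decimal places.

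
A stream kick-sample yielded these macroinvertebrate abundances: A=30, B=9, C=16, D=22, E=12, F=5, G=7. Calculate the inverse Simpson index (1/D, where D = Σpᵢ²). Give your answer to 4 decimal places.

Total N = 30+9+16+22+12+5+7 = 101, so the proportions are 0.2970297, 0.08910891, 0.15841584, 0.21782178, 0.11881188, 0.04950495, 0.06930693 (working shown to 8 dp, full precision carried).
D = 0.2970297² + 0.08910891² + 0.15841584² + 0.21782178² + 0.11881188² + 0.04950495² + 0.06930693² = 0.08822664 + 0.00794040 + 0.02509558 + 0.04744633 + 0.01411626 + 0.00245074 + 0.00480345 = 0.19007940.
So 1/D = 5.260959, i.e. 5.2610 to 4 decimal places.

5.2610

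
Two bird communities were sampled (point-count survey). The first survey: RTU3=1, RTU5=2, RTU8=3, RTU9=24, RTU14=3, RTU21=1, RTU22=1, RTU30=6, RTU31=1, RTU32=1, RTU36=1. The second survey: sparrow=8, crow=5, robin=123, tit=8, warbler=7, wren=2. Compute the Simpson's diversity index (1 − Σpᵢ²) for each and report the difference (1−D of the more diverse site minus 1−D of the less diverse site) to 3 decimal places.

0.325

The first survey: N=44, proportions 0.02273, 0.04545, 0.06818, 0.54545, 0.06818, 0.02273, 0.02273, 0.13636, 0.02273, 0.02273, 0.02273, giving 1−D = 0.66942 (working shown to 5 dp, full precision carried).
The second survey: N=153, proportions 0.05229, 0.03268, 0.80392, 0.05229, 0.04575, 0.01307, giving 1−D = 0.34491.
Difference = |0.66942 − 0.34491| = 0.32451, i.e. 0.325 to 3 decimal places.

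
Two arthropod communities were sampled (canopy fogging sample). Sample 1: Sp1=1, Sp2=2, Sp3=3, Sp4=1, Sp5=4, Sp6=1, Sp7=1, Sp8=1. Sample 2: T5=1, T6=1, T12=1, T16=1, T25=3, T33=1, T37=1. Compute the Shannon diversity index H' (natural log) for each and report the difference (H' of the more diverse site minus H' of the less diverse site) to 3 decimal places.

Sample 1: N=14, proportions 0.071429, 0.142857, 0.214286, 0.071429, 0.285714, 0.071429, 0.071429, 0.071429, giving H' = 1.908535 (working shown to 6 dp, full precision carried).
Sample 2: N=9, proportions 0.111111, 0.111111, 0.111111, 0.111111, 0.333333, 0.111111, 0.111111, giving H' = 1.831020.
Difference = |1.908535 − 1.831020| = 0.077515, i.e. 0.078 to 3 decimal places.

0.078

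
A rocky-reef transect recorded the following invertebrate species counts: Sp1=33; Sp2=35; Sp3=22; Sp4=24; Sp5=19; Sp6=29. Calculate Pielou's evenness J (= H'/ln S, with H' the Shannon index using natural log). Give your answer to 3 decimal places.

Total N = 33+35+22+24+19+29 = 162, so the proportions are 0.2037, 0.21605, 0.1358, 0.14815, 0.11728, 0.17901 (working shown to 5 dp, full precision carried).
H' = −Σ pᵢ ln pᵢ = −((-0.32411) + (-0.33104) + (-0.27114) + (-0.28290) + (-0.25136) + (-0.30796)) = 1.76850.
With S = 6 species, ln S = 1.79176, so J = 1.76850/1.79176 = 0.98702, i.e. 0.987 to 3 decimal places.

0.987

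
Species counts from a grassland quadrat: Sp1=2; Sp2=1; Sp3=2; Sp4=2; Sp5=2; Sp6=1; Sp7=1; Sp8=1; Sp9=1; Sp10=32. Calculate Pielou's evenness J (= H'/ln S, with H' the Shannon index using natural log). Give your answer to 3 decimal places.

0.529

Total N = 2+1+2+2+2+1+1+1+1+32 = 45, so the proportions are 0.04444, 0.02222, 0.04444, 0.04444, 0.04444, 0.02222, 0.02222, 0.02222, 0.02222, 0.71111 (working shown to 5 dp, full precision carried).
H' = −Σ pᵢ ln pᵢ = −((-0.13838) + (-0.08459) + (-0.13838) + (-0.13838) + (-0.13838) + (-0.08459) + (-0.08459) + (-0.08459) + (-0.08459) + (-0.24244)) = 1.21891.
With S = 10 species, ln S = 2.30259, so J = 1.21891/2.30259 = 0.52937, i.e. 0.529 to 3 decimal places.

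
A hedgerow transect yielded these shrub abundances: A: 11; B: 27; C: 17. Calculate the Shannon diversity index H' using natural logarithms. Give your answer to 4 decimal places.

1.0341

Total N = 11+27+17 = 55, so the proportions are 0.2, 0.490909, 0.309091 (working shown to 6 dp, full precision carried).
Each pᵢ ln pᵢ term: 0.2×(-1.609438)=-0.321888, 0.490909×(-0.711496)=-0.349280, 0.309091×(-1.174120)=-0.362910.
Sum = -1.034077, so H' = 1.0341.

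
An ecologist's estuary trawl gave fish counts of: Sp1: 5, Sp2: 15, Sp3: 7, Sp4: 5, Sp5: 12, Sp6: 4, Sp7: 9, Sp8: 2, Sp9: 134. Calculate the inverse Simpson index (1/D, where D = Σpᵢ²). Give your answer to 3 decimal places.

Total N = 5+15+7+5+12+4+9+2+134 = 193, so the proportions are 0.025907, 0.07772, 0.036269, 0.025907, 0.062176, 0.020725, 0.046632, 0.010363, 0.694301 (working shown to 6 dp, full precision carried).
D = 0.025907² + 0.07772² + 0.036269² + 0.025907² + 0.062176² + 0.020725² + 0.046632² + 0.010363² + 0.694301² = 0.000671 + 0.006040 + 0.001315 + 0.000671 + 0.003866 + 0.000430 + 0.002175 + 0.000107 + 0.482053 = 0.497329.
So 1/D = 2.01074, i.e. 2.011 to 3 decimal places.

2.011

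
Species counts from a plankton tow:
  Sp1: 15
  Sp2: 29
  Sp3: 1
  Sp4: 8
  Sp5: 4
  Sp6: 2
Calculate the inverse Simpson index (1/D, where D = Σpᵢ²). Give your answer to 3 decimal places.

3.024

Total N = 15+29+1+8+4+2 = 59, so the proportions are 0.254237, 0.491525, 0.016949, 0.135593, 0.067797, 0.033898 (working shown to 6 dp, full precision carried).
D = 0.254237² + 0.491525² + 0.016949² + 0.135593² + 0.067797² + 0.033898² = 0.064637 + 0.241597 + 0.000287 + 0.018386 + 0.004596 + 0.001149 = 0.330652.
So 1/D = 3.02433, i.e. 3.024 to 3 decimal places.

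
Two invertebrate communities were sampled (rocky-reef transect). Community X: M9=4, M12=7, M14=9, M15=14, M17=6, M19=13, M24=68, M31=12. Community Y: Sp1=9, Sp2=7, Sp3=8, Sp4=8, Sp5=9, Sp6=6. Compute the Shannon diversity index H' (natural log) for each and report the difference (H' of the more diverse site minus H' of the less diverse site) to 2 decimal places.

0.18

Community X: N=133, proportions 0.0301, 0.0526, 0.0677, 0.1053, 0.0451, 0.0977, 0.5113, 0.0902, giving H' = 1.6067 (working shown to 4 dp, full precision carried).
Community Y: N=47, proportions 0.1915, 0.1489, 0.1702, 0.1702, 0.1915, 0.1277, giving H' = 1.7822.
Difference = |1.6067 − 1.7822| = 0.1755, i.e. 0.18 to 2 decimal places.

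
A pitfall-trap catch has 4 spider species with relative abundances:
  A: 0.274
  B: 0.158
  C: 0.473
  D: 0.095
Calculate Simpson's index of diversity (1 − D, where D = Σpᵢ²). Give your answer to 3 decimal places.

D = 0.274² + 0.158² + 0.473² + 0.095² = 0.07508 + 0.02496 + 0.22373 + 0.00903 = 0.33279 (working shown to 5 dp, full precision carried).
So 1 − D = 0.66721, i.e. 0.667 to 3 decimal places.

0.667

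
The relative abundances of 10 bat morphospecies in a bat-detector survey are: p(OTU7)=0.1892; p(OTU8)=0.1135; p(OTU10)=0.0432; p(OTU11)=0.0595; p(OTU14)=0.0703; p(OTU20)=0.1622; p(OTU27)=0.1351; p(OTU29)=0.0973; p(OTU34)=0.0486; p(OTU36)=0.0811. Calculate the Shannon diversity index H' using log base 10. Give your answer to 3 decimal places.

0.953

Each pᵢ log₁₀ pᵢ term (working shown to 5 dp, full precision carried): 0.1892×(-0.72308)=-0.13681, 0.1135×(-0.94500)=-0.10726, 0.0432×(-1.36452)=-0.05895, 0.0595×(-1.22548)=-0.07292, 0.0703×(-1.15304)=-0.08106, 0.1622×(-0.78995)=-0.12813, 0.1351×(-0.86934)=-0.11745, 0.0973×(-1.01189)=-0.09846, 0.0486×(-1.31336)=-0.06383, 0.0811×(-1.09098)=-0.08848.
Sum = -0.95333, so H' = 0.953.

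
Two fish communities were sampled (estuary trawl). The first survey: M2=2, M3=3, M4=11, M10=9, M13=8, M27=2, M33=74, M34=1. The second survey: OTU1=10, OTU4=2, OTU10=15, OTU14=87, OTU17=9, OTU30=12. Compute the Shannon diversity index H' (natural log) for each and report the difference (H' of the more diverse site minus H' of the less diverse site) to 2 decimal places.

The first survey: N=110, proportions 0.0182, 0.0273, 0.1, 0.0818, 0.0727, 0.0182, 0.6727, 0.0091, giving H' = 1.1791 (working shown to 4 dp, full precision carried).
The second survey: N=135, proportions 0.0741, 0.0148, 0.1111, 0.6444, 0.0667, 0.0889, giving H' = 1.1782.
Difference = |1.1791 − 1.1782| = 0.0009, i.e. 0.00 to 2 decimal places.

0.00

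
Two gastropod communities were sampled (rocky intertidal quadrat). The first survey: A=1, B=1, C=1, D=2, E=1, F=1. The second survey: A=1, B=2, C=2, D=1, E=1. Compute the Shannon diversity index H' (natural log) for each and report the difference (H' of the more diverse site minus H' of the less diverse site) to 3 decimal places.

The first survey: N=7, proportions 0.14286, 0.14286, 0.14286, 0.28571, 0.14286, 0.14286, giving H' = 1.74787 (working shown to 5 dp, full precision carried).
The second survey: N=7, proportions 0.14286, 0.28571, 0.28571, 0.14286, 0.14286, giving H' = 1.54983.
Difference = |1.74787 − 1.54983| = 0.19804, i.e. 0.198 to 3 decimal places.

0.198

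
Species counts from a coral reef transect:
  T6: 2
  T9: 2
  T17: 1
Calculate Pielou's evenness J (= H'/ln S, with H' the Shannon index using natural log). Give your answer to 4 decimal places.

Total N = 2+2+1 = 5, so the proportions are 0.4, 0.4, 0.2 (working shown to 6 dp, full precision carried).
H' = −Σ pᵢ ln pᵢ = −((-0.366516) + (-0.366516) + (-0.321888)) = 1.054920.
With S = 3 species, ln S = 1.098612, so J = 1.054920/1.098612 = 0.960230, i.e. 0.9602 to 4 decimal places.

0.9602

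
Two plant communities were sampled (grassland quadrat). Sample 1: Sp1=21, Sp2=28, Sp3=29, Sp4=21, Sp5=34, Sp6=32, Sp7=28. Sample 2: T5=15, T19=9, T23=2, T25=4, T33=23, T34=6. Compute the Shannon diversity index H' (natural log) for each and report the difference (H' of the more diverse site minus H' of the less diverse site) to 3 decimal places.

0.400

Sample 1: N=193, proportions 0.10881, 0.14508, 0.15026, 0.10881, 0.17617, 0.1658, 0.14508, giving H' = 1.93147 (working shown to 5 dp, full precision carried).
Sample 2: N=59, proportions 0.25424, 0.15254, 0.0339, 0.0678, 0.38983, 0.10169, giving H' = 1.53187.
Difference = |1.93147 − 1.53187| = 0.39960, i.e. 0.400 to 3 decimal places.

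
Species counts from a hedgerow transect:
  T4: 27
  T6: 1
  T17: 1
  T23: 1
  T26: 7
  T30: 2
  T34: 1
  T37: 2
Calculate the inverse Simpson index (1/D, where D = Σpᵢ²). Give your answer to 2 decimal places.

Total N = 27+1+1+1+7+2+1+2 = 42, so the proportions are 0.64286, 0.02381, 0.02381, 0.02381, 0.16667, 0.04762, 0.02381, 0.04762 (working shown to 5 dp, full precision carried).
D = 0.64286² + 0.02381² + 0.02381² + 0.02381² + 0.16667² + 0.04762² + 0.02381² + 0.04762² = 0.41327 + 0.00057 + 0.00057 + 0.00057 + 0.02778 + 0.00227 + 0.00057 + 0.00227 = 0.44785.
So 1/D = 2.2329, i.e. 2.23 to 2 decimal places.

2.23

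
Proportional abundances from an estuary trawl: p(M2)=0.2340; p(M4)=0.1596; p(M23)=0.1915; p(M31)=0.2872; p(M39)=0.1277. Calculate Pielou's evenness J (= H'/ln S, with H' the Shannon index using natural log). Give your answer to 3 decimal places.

0.976

H' = −Σ pᵢ ln pᵢ = −((-0.33987) + (-0.29288) + (-0.31652) + (-0.35830) + (-0.26282)) = 1.57039 (working shown to 5 dp, full precision carried).
With S = 5 species, ln S = 1.60944, so J = 1.57039/1.60944 = 0.97574, i.e. 0.976 to 3 decimal places.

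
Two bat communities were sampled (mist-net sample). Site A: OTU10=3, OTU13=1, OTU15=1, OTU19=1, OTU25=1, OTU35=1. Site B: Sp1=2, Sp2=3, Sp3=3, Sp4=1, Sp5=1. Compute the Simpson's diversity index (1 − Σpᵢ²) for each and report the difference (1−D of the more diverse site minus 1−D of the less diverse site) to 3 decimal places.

Site A: N=8, proportions 0.375, 0.125, 0.125, 0.125, 0.125, 0.125, giving 1−D = 0.78125 (working shown to 5 dp, full precision carried).
Site B: N=10, proportions 0.2, 0.3, 0.3, 0.1, 0.1, giving 1−D = 0.76000.
Difference = |0.78125 − 0.76000| = 0.02125, i.e. 0.021 to 3 decimal places.

0.021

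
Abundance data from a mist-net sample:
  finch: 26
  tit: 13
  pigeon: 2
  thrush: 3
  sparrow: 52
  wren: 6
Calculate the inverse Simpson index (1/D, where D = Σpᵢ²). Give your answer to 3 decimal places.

Total N = 26+13+2+3+52+6 = 102, so the proportions are 0.254902, 0.127451, 0.019608, 0.029412, 0.509804, 0.058824 (working shown to 6 dp, full precision carried).
D = 0.254902² + 0.127451² + 0.019608² + 0.029412² + 0.509804² + 0.058824² = 0.064975 + 0.016244 + 0.000384 + 0.000865 + 0.259900 + 0.003460 = 0.345829.
So 1/D = 2.89161, i.e. 2.892 to 3 decimal places.

2.892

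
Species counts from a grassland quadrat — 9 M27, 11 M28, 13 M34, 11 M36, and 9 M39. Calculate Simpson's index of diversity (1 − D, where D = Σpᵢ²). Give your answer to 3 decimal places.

0.796

Total N = 9+11+13+11+9 = 53, so the proportions are 0.16981, 0.20755, 0.24528, 0.20755, 0.16981 (working shown to 5 dp, full precision carried).
D = 0.16981² + 0.20755² + 0.24528² + 0.20755² + 0.16981² = 0.02884 + 0.04308 + 0.06016 + 0.04308 + 0.02884 = 0.20399.
So 1 − D = 0.79601, i.e. 0.796 to 3 decimal places.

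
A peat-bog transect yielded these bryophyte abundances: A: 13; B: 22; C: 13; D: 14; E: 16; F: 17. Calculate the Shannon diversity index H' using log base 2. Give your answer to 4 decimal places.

2.5582

Total N = 13+22+13+14+16+17 = 95, so the proportions are 0.136842, 0.231579, 0.136842, 0.147368, 0.168421, 0.178947 (working shown to 6 dp, full precision carried).
Each pᵢ log₂ pᵢ term: 0.136842×(-2.869416)=-0.392657, 0.231579×(-2.110424)=-0.488730, 0.136842×(-2.869416)=-0.392657, 0.147368×(-2.762501)=-0.407105, 0.168421×(-2.569856)=-0.432818, 0.178947×(-2.482393)=-0.444218.
Sum = -2.558184, so H' = 2.5582.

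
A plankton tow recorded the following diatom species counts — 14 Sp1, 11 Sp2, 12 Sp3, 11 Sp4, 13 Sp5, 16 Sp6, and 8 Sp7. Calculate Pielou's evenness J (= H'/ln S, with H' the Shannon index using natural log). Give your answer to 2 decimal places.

0.99

Total N = 14+11+12+11+13+16+8 = 85, so the proportions are 0.1647, 0.1294, 0.1412, 0.1294, 0.1529, 0.1882, 0.0941 (working shown to 4 dp, full precision carried).
H' = −Σ pᵢ ln pᵢ = −((-0.2971) + (-0.2646) + (-0.2764) + (-0.2646) + (-0.2872) + (-0.3144) + (-0.2224)) = 1.9266.
With S = 7 species, ln S = 1.9459, so J = 1.9266/1.9459 = 0.9901, i.e. 0.99 to 2 decimal places.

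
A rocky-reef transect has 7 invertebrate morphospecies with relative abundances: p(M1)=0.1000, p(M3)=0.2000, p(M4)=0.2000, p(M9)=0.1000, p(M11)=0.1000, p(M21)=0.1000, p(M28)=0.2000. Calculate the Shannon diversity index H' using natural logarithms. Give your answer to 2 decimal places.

Each pᵢ ln pᵢ term (working shown to 4 dp, full precision carried): 0.1×(-2.3026)=-0.2303, 0.2×(-1.6094)=-0.3219, 0.2×(-1.6094)=-0.3219, 0.1×(-2.3026)=-0.2303, 0.1×(-2.3026)=-0.2303, 0.1×(-2.3026)=-0.2303, 0.2×(-1.6094)=-0.3219.
Sum = -1.8867, so H' = 1.89.

1.89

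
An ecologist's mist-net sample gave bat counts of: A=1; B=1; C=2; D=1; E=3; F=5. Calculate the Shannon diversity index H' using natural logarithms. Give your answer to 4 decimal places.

1.5858

Total N = 1+1+2+1+3+5 = 13, so the proportions are 0.076923, 0.076923, 0.153846, 0.076923, 0.230769, 0.384615 (working shown to 6 dp, full precision carried).
Each pᵢ ln pᵢ term: 0.076923×(-2.564949)=-0.197304, 0.076923×(-2.564949)=-0.197304, 0.153846×(-1.871802)=-0.287970, 0.076923×(-2.564949)=-0.197304, 0.230769×(-1.466337)=-0.338385, 0.384615×(-0.955511)=-0.367504.
Sum = -1.585771, so H' = 1.5858.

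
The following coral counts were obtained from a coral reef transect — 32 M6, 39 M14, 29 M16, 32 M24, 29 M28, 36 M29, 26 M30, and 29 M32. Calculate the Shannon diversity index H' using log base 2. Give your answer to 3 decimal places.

2.989

Total N = 32+39+29+32+29+36+26+29 = 252, so the proportions are 0.12698, 0.15476, 0.11508, 0.12698, 0.11508, 0.14286, 0.10317, 0.11508 (working shown to 5 dp, full precision carried).
Each pᵢ log₂ pᵢ term: 0.12698×(-2.97728)=-0.37807, 0.15476×(-2.69188)=-0.41660, 0.11508×(-3.11930)=-0.35897, 0.12698×(-2.97728)=-0.37807, 0.11508×(-3.11930)=-0.35897, 0.14286×(-2.80735)=-0.40105, 0.10317×(-3.27684)=-0.33809, 0.11508×(-3.11930)=-0.35897.
Sum = -2.98877, so H' = 2.989.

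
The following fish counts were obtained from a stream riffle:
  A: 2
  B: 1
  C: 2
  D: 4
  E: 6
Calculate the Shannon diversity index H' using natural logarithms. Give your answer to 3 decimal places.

Total N = 2+1+2+4+6 = 15, so the proportions are 0.13333, 0.06667, 0.13333, 0.26667, 0.4 (working shown to 5 dp, full precision carried).
Each pᵢ ln pᵢ term: 0.13333×(-2.01490)=-0.26865, 0.06667×(-2.70805)=-0.18054, 0.13333×(-2.01490)=-0.26865, 0.26667×(-1.32176)=-0.35247, 0.4×(-0.91629)=-0.36652.
Sum = -1.43683, so H' = 1.437.

1.437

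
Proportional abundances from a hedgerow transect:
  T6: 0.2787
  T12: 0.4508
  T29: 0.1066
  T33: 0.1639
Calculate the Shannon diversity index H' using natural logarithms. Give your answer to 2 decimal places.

1.25

Each pᵢ ln pᵢ term (working shown to 4 dp, full precision carried): 0.2787×(-1.2776)=-0.3561, 0.4508×(-0.7967)=-0.3592, 0.1066×(-2.2387)=-0.2386, 0.1639×(-1.8085)=-0.2964.
Sum = -1.2503, so H' = 1.25.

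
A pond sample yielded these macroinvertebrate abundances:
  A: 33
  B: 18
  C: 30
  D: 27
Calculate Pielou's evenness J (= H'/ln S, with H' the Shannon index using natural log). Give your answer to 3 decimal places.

Total N = 33+18+30+27 = 108, so the proportions are 0.30556, 0.16667, 0.27778, 0.25 (working shown to 5 dp, full precision carried).
H' = −Σ pᵢ ln pᵢ = −((-0.36227) + (-0.29863) + (-0.35581) + (-0.34657)) = 1.36329.
With S = 4 species, ln S = 1.38629, so J = 1.36329/1.38629 = 0.98341, i.e. 0.983 to 3 decimal places.

0.983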